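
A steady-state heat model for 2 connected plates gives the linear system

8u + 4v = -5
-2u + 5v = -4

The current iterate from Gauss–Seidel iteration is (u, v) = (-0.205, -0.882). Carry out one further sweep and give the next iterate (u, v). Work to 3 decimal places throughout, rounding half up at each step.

(-0.184, -0.874)

One sweep:
  u = (-5 - (4)·-0.882) / (8) = -0.184
  v = (-4 - (-2)·-0.184) / (5) = -0.874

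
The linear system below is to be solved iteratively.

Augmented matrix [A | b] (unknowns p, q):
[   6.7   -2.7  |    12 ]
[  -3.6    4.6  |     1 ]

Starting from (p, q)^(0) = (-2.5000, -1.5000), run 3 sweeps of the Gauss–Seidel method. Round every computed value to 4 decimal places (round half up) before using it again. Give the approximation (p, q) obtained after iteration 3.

Iteration 1:
  p = (12 - (-2.7)·-1.5000) / (6.7) = 1.1866
  q = (1 - (-3.6)·1.1866) / (4.6) = 1.1460
Iteration 2:
  p = (12 - (-2.7)·1.1460) / (6.7) = 2.2529
  q = (1 - (-3.6)·2.2529) / (4.6) = 1.9805
Iteration 3:
  p = (12 - (-2.7)·1.9805) / (6.7) = 2.5892
  q = (1 - (-3.6)·2.5892) / (4.6) = 2.2437

(2.5892, 2.2437)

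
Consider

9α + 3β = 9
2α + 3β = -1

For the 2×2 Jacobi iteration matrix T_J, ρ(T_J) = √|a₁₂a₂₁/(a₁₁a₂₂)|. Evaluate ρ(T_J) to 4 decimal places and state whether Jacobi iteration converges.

0.4714

a₁₂a₂₁/(a₁₁a₂₂) = (3)·(2) / ((9)·(3)) = 0.222222
ρ = √|0.222222| = √0.222222 = 0.4714
ρ < 1, so Jacobi converges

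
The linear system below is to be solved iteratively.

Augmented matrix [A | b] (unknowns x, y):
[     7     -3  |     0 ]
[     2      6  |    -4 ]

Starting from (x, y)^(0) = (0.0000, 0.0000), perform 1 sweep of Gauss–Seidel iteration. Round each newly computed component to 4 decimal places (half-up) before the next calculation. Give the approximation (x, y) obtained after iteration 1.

Iteration 1:
  x = (0 - (-3)·0.0000) / (7) = 0.0000
  y = (-4 - (2)·0.0000) / (6) = -0.6667

(0.0000, -0.6667)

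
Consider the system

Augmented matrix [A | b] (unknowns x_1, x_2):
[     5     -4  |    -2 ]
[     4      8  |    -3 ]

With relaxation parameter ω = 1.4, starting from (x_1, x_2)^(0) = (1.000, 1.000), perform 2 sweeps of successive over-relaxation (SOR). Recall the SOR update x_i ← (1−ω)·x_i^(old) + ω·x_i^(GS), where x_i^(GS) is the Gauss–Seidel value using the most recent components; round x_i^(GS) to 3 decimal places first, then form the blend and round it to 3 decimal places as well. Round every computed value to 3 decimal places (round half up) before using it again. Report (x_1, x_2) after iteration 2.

(-1.786, 1.140)

Iteration 1:
  x_1: GS value = (-2 - (-4)·1.000) / (5) = 0.400;  x_1 ← (1−ω)·1.000 + ω·0.400 = 0.160
  x_2: GS value = (-3 - (4)·0.160) / (8) = -0.455;  x_2 ← (1−ω)·1.000 + ω·-0.455 = -1.037
Iteration 2:
  x_1: GS value = (-2 - (-4)·-1.037) / (5) = -1.230;  x_1 ← (1−ω)·0.160 + ω·-1.230 = -1.786
  x_2: GS value = (-3 - (4)·-1.786) / (8) = 0.518;  x_2 ← (1−ω)·-1.037 + ω·0.518 = 1.140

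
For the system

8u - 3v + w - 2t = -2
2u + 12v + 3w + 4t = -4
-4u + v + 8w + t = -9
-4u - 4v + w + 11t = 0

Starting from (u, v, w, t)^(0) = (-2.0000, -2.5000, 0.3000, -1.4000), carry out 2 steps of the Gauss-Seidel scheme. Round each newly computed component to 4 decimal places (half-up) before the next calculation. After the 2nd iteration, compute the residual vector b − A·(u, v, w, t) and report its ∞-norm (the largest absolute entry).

Iteration 1:
  u = (-2 - (-3)·-2.5000 - (1)·0.3000 - (-2)·-1.4000) / (8) = -1.5750
  v = (-4 - (2)·-1.5750 - (3)·0.3000 - (4)·-1.4000) / (12) = 0.3208
  w = (-9 - (-4)·-1.5750 - (1)·0.3208 - (1)·-1.4000) / (8) = -1.7776
  t = (0 - (-4)·-1.5750 - (-4)·0.3208 - (1)·-1.7776) / (11) = -0.2945
Iteration 2:
  u = (-2 - (-3)·0.3208 - (1)·-1.7776 - (-2)·-0.2945) / (8) = 0.0189
  v = (-4 - (2)·0.0189 - (3)·-1.7776 - (4)·-0.2945) / (12) = 0.2061
  w = (-9 - (-4)·0.0189 - (1)·0.2061 - (1)·-0.2945) / (8) = -1.1045
  t = (0 - (-4)·0.0189 - (-4)·0.2061 - (1)·-1.1045) / (11) = 0.1822
Residual b − A·x = (-0.0640, -3.9263, -0.4767, 0.0003); ∞-norm = 3.9263

3.9263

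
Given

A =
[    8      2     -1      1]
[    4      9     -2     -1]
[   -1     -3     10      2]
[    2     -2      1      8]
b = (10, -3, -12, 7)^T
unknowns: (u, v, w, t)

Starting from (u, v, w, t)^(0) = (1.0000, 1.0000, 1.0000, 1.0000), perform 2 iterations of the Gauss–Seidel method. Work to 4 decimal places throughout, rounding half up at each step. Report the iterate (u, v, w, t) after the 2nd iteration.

Iteration 1:
  u = (10 - (2)·1.0000 - (-1)·1.0000 - (1)·1.0000) / (8) = 1.0000
  v = (-3 - (4)·1.0000 - (-2)·1.0000 - (-1)·1.0000) / (9) = -0.4444
  w = (-12 - (-1)·1.0000 - (-3)·-0.4444 - (2)·1.0000) / (10) = -1.4333
  t = (7 - (2)·1.0000 - (-2)·-0.4444 - (1)·-1.4333) / (8) = 0.6931
Iteration 2:
  u = (10 - (2)·-0.4444 - (-1)·-1.4333 - (1)·0.6931) / (8) = 1.0953
  v = (-3 - (4)·1.0953 - (-2)·-1.4333 - (-1)·0.6931) / (9) = -1.0616
  w = (-12 - (-1)·1.0953 - (-3)·-1.0616 - (2)·0.6931) / (10) = -1.5476
  t = (7 - (2)·1.0953 - (-2)·-1.0616 - (1)·-1.5476) / (8) = 0.5292

(1.0953, -1.0616, -1.5476, 0.5292)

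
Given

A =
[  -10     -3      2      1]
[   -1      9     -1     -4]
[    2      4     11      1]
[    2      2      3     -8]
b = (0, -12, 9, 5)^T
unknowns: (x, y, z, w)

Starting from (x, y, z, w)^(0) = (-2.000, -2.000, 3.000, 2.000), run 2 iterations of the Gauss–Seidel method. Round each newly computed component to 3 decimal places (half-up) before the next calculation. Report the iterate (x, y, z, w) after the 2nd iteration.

Iteration 1:
  x = (0 - (-3)·-2.000 - (2)·3.000 - (1)·2.000) / (-10) = 1.400
  y = (-12 - (-1)·1.400 - (-1)·3.000 - (-4)·2.000) / (9) = 0.044
  z = (9 - (2)·1.400 - (4)·0.044 - (1)·2.000) / (11) = 0.366
  w = (5 - (2)·1.400 - (2)·0.044 - (3)·0.366) / (-8) = -0.127
Iteration 2:
  x = (0 - (-3)·0.044 - (2)·0.366 - (1)·-0.127) / (-10) = 0.047
  y = (-12 - (-1)·0.047 - (-1)·0.366 - (-4)·-0.127) / (9) = -1.344
  z = (9 - (2)·0.047 - (4)·-1.344 - (1)·-0.127) / (11) = 1.310
  w = (5 - (2)·0.047 - (2)·-1.344 - (3)·1.310) / (-8) = -0.458

(0.047, -1.344, 1.310, -0.458)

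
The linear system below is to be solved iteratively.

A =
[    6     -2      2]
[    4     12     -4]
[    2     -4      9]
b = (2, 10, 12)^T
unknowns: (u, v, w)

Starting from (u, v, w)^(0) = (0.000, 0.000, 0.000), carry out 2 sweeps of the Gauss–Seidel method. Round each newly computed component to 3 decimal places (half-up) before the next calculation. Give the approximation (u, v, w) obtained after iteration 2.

Iteration 1:
  u = (2 - (-2)·0.000 - (2)·0.000) / (6) = 0.333
  v = (10 - (4)·0.333 - (-4)·0.000) / (12) = 0.722
  w = (12 - (2)·0.333 - (-4)·0.722) / (9) = 1.580
Iteration 2:
  u = (2 - (-2)·0.722 - (2)·1.580) / (6) = 0.047
  v = (10 - (4)·0.047 - (-4)·1.580) / (12) = 1.344
  w = (12 - (2)·0.047 - (-4)·1.344) / (9) = 1.920

(0.047, 1.344, 1.920)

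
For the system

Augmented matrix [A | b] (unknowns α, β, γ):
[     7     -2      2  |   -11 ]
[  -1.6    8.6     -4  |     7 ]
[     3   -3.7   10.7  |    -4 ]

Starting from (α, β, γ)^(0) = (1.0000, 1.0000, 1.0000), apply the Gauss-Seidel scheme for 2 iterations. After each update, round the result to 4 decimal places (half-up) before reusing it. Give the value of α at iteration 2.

-1.4061

Iteration 1:
  α = (-11 - (-2)·1.0000 - (2)·1.0000) / (7) = -1.5714
  β = (7 - (-1.6)·-1.5714 - (-4)·1.0000) / (8.6) = 0.9867
  γ = (-4 - (3)·-1.5714 - (-3.7)·0.9867) / (10.7) = 0.4079
Iteration 2:
  α = (-11 - (-2)·0.9867 - (2)·0.4079) / (7) = -1.4061
  β = (7 - (-1.6)·-1.4061 - (-4)·0.4079) / (8.6) = 0.7421
  γ = (-4 - (3)·-1.4061 - (-3.7)·0.7421) / (10.7) = 0.2770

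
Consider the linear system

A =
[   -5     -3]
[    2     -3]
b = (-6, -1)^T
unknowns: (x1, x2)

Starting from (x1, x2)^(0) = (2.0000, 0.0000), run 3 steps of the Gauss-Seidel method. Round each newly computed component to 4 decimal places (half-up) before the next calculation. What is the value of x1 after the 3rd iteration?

0.7920

Iteration 1:
  x1 = (-6 - (-3)·0.0000) / (-5) = 1.2000
  x2 = (-1 - (2)·1.2000) / (-3) = 1.1333
Iteration 2:
  x1 = (-6 - (-3)·1.1333) / (-5) = 0.5200
  x2 = (-1 - (2)·0.5200) / (-3) = 0.6800
Iteration 3:
  x1 = (-6 - (-3)·0.6800) / (-5) = 0.7920
  x2 = (-1 - (2)·0.7920) / (-3) = 0.8613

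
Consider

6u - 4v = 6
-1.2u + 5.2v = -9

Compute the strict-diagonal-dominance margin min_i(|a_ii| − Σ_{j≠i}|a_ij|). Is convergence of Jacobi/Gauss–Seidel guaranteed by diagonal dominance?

row 1: |6| − (4) = 2
row 2: |5.2| − (1.2) = 4
minimum over rows = 2 → strictly diagonally dominant (convergence guaranteed)

2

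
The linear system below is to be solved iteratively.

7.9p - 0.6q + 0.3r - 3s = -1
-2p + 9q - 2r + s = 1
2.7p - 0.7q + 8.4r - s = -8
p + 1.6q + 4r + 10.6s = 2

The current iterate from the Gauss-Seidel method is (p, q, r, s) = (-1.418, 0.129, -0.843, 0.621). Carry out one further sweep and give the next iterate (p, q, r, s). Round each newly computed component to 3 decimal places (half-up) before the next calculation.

One sweep:
  p = (-1 - (-0.6)·0.129 - (0.3)·-0.843 - (-3)·0.621) / (7.9) = 0.151
  q = (1 - (-2)·0.151 - (-2)·-0.843 - (1)·0.621) / (9) = -0.112
  r = (-8 - (2.7)·0.151 - (-0.7)·-0.112 - (-1)·0.621) / (8.4) = -0.936
  s = (2 - (1)·0.151 - (1.6)·-0.112 - (4)·-0.936) / (10.6) = 0.545

(0.151, -0.112, -0.936, 0.545)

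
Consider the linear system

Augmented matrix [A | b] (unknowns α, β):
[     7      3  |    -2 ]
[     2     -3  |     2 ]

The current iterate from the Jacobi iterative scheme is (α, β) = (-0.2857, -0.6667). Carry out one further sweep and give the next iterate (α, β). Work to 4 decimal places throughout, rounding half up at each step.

(0.0000, -0.8571)

One sweep:
  α = (-2 - (3)·-0.6667) / (7) = 0.0000
  β = (2 - (2)·-0.2857) / (-3) = -0.8571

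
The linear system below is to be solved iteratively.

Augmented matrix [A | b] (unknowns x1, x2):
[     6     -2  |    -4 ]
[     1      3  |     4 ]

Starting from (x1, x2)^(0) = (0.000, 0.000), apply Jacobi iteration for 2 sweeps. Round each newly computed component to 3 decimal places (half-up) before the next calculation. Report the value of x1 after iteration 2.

-0.222

Iteration 1:
  x1 = (-4 - (-2)·0.000) / (6) = -0.667
  x2 = (4 - (1)·0.000) / (3) = 1.333
Iteration 2:
  x1 = (-4 - (-2)·1.333) / (6) = -0.222
  x2 = (4 - (1)·-0.667) / (3) = 1.556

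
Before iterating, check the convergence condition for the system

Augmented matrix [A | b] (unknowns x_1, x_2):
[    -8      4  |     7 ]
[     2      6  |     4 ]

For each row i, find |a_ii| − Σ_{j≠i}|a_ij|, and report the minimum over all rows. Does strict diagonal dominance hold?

row 1: |-8| − (4) = 4
row 2: |6| − (2) = 4
minimum over rows = 4 → strictly diagonally dominant (convergence guaranteed)

4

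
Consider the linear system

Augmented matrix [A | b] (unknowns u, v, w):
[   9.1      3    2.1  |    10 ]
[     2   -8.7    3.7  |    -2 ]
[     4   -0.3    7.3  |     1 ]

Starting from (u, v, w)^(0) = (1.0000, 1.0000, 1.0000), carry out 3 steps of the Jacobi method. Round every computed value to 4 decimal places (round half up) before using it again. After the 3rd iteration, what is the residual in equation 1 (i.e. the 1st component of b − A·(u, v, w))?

-0.0935

Iteration 1:
  u = (10 - (3)·1.0000 - (2.1)·1.0000) / (9.1) = 0.5385
  v = (-2 - (2)·1.0000 - (3.7)·1.0000) / (-8.7) = 0.8851
  w = (1 - (4)·1.0000 - (-0.3)·1.0000) / (7.3) = -0.3699
Iteration 2:
  u = (10 - (3)·0.8851 - (2.1)·-0.3699) / (9.1) = 0.8925
  v = (-2 - (2)·0.5385 - (3.7)·-0.3699) / (-8.7) = 0.1964
  w = (1 - (4)·0.5385 - (-0.3)·0.8851) / (7.3) = -0.1217
Iteration 3:
  u = (10 - (3)·0.1964 - (2.1)·-0.1217) / (9.1) = 1.0622
  v = (-2 - (2)·0.8925 - (3.7)·-0.1217) / (-8.7) = 0.3833
  w = (1 - (4)·0.8925 - (-0.3)·0.1964) / (7.3) = -0.3440
Residual b − A·x = (-0.0935, 0.4831, -0.6226)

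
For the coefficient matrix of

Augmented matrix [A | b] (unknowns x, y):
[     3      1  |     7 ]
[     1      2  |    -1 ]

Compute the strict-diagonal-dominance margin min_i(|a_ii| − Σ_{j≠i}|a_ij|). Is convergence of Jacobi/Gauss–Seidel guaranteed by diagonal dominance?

1

row 1: |3| − (1) = 2
row 2: |2| − (1) = 1
minimum over rows = 1 → strictly diagonally dominant (convergence guaranteed)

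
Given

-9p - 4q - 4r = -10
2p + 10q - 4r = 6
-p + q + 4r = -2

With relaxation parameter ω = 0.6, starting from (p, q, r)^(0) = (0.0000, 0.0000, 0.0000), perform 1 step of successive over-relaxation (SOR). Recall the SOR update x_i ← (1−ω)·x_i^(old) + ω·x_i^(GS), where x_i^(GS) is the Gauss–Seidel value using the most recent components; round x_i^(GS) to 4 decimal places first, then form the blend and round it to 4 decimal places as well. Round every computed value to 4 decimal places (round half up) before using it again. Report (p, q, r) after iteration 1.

Iteration 1:
  p: GS value = (-10 - (-4)·0.0000 - (-4)·0.0000) / (-9) = 1.1111;  p ← (1−ω)·0.0000 + ω·1.1111 = 0.6667
  q: GS value = (6 - (2)·0.6667 - (-4)·0.0000) / (10) = 0.4667;  q ← (1−ω)·0.0000 + ω·0.4667 = 0.2800
  r: GS value = (-2 - (-1)·0.6667 - (1)·0.2800) / (4) = -0.4033;  r ← (1−ω)·0.0000 + ω·-0.4033 = -0.2420

(0.6667, 0.2800, -0.2420)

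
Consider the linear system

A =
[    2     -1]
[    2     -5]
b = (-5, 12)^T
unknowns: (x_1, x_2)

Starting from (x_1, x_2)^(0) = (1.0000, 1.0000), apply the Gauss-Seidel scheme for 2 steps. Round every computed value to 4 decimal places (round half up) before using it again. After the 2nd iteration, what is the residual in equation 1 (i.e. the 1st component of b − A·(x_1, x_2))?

Iteration 1:
  x_1 = (-5 - (-1)·1.0000) / (2) = -2.0000
  x_2 = (12 - (2)·-2.0000) / (-5) = -3.2000
Iteration 2:
  x_1 = (-5 - (-1)·-3.2000) / (2) = -4.1000
  x_2 = (12 - (2)·-4.1000) / (-5) = -4.0400
Residual b − A·x = (-0.8400, 0.0000)

-0.8400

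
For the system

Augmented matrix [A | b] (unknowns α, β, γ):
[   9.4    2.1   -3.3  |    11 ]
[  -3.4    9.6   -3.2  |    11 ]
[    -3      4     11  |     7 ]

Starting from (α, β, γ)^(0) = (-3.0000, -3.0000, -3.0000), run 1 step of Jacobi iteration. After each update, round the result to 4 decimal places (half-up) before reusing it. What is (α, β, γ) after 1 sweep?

(0.7872, -0.9167, 0.9091)

Iteration 1:
  α = (11 - (2.1)·-3.0000 - (-3.3)·-3.0000) / (9.4) = 0.7872
  β = (11 - (-3.4)·-3.0000 - (-3.2)·-3.0000) / (9.6) = -0.9167
  γ = (7 - (-3)·-3.0000 - (4)·-3.0000) / (11) = 0.9091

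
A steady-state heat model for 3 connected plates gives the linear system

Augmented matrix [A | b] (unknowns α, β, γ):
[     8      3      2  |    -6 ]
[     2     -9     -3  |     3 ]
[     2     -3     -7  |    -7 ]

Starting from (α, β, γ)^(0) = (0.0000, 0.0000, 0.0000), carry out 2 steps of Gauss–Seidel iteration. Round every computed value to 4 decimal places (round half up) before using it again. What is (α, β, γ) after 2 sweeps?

(-0.8125, -0.8472, 1.1309)

Iteration 1:
  α = (-6 - (3)·0.0000 - (2)·0.0000) / (8) = -0.7500
  β = (3 - (2)·-0.7500 - (-3)·0.0000) / (-9) = -0.5000
  γ = (-7 - (2)·-0.7500 - (-3)·-0.5000) / (-7) = 1.0000
Iteration 2:
  α = (-6 - (3)·-0.5000 - (2)·1.0000) / (8) = -0.8125
  β = (3 - (2)·-0.8125 - (-3)·1.0000) / (-9) = -0.8472
  γ = (-7 - (2)·-0.8125 - (-3)·-0.8472) / (-7) = 1.1309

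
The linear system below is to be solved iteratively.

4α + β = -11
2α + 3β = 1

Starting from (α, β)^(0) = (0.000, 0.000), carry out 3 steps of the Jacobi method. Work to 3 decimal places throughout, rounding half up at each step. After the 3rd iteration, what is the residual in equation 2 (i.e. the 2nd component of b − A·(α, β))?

0.918

Iteration 1:
  α = (-11 - (1)·0.000) / (4) = -2.750
  β = (1 - (2)·0.000) / (3) = 0.333
Iteration 2:
  α = (-11 - (1)·0.333) / (4) = -2.833
  β = (1 - (2)·-2.750) / (3) = 2.167
Iteration 3:
  α = (-11 - (1)·2.167) / (4) = -3.292
  β = (1 - (2)·-2.833) / (3) = 2.222
Residual b − A·x = (-0.054, 0.918)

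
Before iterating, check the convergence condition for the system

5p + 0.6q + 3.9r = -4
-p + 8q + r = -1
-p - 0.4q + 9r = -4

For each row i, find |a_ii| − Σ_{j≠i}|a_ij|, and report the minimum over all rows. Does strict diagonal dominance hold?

row 1: |5| − (0.6+3.9) = 0.5
row 2: |8| − (1+1) = 6
row 3: |9| − (1+0.4) = 7.6
minimum over rows = 0.5 → strictly diagonally dominant (convergence guaranteed)

0.5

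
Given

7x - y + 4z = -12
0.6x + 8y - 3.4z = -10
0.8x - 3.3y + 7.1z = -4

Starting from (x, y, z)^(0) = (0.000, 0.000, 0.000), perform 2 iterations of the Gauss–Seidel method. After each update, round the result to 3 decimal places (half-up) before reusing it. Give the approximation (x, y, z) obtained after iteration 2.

Iteration 1:
  x = (-12 - (-1)·0.000 - (4)·0.000) / (7) = -1.714
  y = (-10 - (0.6)·-1.714 - (-3.4)·0.000) / (8) = -1.121
  z = (-4 - (0.8)·-1.714 - (-3.3)·-1.121) / (7.1) = -0.891
Iteration 2:
  x = (-12 - (-1)·-1.121 - (4)·-0.891) / (7) = -1.365
  y = (-10 - (0.6)·-1.365 - (-3.4)·-0.891) / (8) = -1.526
  z = (-4 - (0.8)·-1.365 - (-3.3)·-1.526) / (7.1) = -1.119

(-1.365, -1.526, -1.119)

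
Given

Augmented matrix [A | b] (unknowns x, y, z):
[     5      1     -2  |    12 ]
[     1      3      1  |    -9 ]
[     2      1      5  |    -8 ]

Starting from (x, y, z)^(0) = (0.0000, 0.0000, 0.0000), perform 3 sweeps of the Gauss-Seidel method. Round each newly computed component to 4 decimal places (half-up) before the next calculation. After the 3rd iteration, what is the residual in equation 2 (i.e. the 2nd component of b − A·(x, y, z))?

-0.0480

Iteration 1:
  x = (12 - (1)·0.0000 - (-2)·0.0000) / (5) = 2.4000
  y = (-9 - (1)·2.4000 - (1)·0.0000) / (3) = -3.8000
  z = (-8 - (2)·2.4000 - (1)·-3.8000) / (5) = -1.8000
Iteration 2:
  x = (12 - (1)·-3.8000 - (-2)·-1.8000) / (5) = 2.4400
  y = (-9 - (1)·2.4400 - (1)·-1.8000) / (3) = -3.2133
  z = (-8 - (2)·2.4400 - (1)·-3.2133) / (5) = -1.9333
Iteration 3:
  x = (12 - (1)·-3.2133 - (-2)·-1.9333) / (5) = 2.2693
  y = (-9 - (1)·2.2693 - (1)·-1.9333) / (3) = -3.1120
  z = (-8 - (2)·2.2693 - (1)·-3.1120) / (5) = -1.8853
Residual b − A·x = (-0.0051, -0.0480, -0.0001)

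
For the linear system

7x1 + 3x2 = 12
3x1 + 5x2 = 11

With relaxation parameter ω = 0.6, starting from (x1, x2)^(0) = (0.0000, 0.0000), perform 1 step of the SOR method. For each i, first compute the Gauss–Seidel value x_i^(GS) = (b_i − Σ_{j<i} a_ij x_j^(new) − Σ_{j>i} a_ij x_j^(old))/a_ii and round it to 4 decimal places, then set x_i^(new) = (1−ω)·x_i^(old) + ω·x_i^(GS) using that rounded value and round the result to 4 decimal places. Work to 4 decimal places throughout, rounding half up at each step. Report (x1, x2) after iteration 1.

Iteration 1:
  x1: GS value = (12 - (3)·0.0000) / (7) = 1.7143;  x1 ← (1−ω)·0.0000 + ω·1.7143 = 1.0286
  x2: GS value = (11 - (3)·1.0286) / (5) = 1.5828;  x2 ← (1−ω)·0.0000 + ω·1.5828 = 0.9497

(1.0286, 0.9497)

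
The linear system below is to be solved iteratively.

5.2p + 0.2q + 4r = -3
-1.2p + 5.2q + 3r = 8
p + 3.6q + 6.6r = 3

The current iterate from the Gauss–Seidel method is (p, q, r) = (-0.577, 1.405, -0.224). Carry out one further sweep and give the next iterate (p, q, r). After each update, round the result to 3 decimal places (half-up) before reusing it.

One sweep:
  p = (-3 - (0.2)·1.405 - (4)·-0.224) / (5.2) = -0.459
  q = (8 - (-1.2)·-0.459 - (3)·-0.224) / (5.2) = 1.562
  r = (3 - (1)·-0.459 - (3.6)·1.562) / (6.6) = -0.328

(-0.459, 1.562, -0.328)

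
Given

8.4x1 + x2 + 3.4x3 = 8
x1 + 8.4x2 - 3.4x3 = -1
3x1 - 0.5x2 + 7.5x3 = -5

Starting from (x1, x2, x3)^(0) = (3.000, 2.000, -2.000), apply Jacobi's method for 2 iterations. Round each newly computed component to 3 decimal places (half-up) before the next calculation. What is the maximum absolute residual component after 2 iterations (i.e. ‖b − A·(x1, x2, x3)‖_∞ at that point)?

Iteration 1:
  x1 = (8 - (1)·2.000 - (3.4)·-2.000) / (8.4) = 1.524
  x2 = (-1 - (1)·3.000 - (-3.4)·-2.000) / (8.4) = -1.286
  x3 = (-5 - (3)·3.000 - (-0.5)·2.000) / (7.5) = -1.733
Iteration 2:
  x1 = (8 - (1)·-1.286 - (3.4)·-1.733) / (8.4) = 1.807
  x2 = (-1 - (1)·1.524 - (-3.4)·-1.733) / (8.4) = -1.002
  x3 = (-5 - (3)·1.524 - (-0.5)·-1.286) / (7.5) = -1.362
Residual b − A·x = (-1.546, 0.979, -0.707); ∞-norm = 1.546

1.546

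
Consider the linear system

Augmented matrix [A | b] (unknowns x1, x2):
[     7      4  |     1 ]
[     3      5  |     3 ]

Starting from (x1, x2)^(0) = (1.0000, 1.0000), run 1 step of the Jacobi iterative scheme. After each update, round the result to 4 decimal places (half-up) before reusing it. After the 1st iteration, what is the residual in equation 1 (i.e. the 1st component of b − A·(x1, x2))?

Iteration 1:
  x1 = (1 - (4)·1.0000) / (7) = -0.4286
  x2 = (3 - (3)·1.0000) / (5) = 0.0000
Residual b − A·x = (4.0002, 4.2858)

4.0002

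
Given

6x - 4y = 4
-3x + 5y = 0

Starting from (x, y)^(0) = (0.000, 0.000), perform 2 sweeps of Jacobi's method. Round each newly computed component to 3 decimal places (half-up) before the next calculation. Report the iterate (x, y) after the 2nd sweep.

Iteration 1:
  x = (4 - (-4)·0.000) / (6) = 0.667
  y = (0 - (-3)·0.000) / (5) = 0.000
Iteration 2:
  x = (4 - (-4)·0.000) / (6) = 0.667
  y = (0 - (-3)·0.667) / (5) = 0.400

(0.667, 0.400)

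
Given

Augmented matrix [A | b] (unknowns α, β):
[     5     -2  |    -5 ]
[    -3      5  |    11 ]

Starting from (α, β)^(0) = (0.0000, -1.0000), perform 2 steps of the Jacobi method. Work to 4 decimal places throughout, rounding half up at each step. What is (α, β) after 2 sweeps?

Iteration 1:
  α = (-5 - (-2)·-1.0000) / (5) = -1.4000
  β = (11 - (-3)·0.0000) / (5) = 2.2000
Iteration 2:
  α = (-5 - (-2)·2.2000) / (5) = -0.1200
  β = (11 - (-3)·-1.4000) / (5) = 1.3600

(-0.1200, 1.3600)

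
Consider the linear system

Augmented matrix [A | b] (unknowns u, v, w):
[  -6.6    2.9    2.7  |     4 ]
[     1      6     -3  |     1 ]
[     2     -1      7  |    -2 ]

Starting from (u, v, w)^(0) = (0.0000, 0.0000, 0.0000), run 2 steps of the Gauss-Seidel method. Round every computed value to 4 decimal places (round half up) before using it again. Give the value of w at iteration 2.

Iteration 1:
  u = (4 - (2.9)·0.0000 - (2.7)·0.0000) / (-6.6) = -0.6061
  v = (1 - (1)·-0.6061 - (-3)·0.0000) / (6) = 0.2677
  w = (-2 - (2)·-0.6061 - (-1)·0.2677) / (7) = -0.0743
Iteration 2:
  u = (4 - (2.9)·0.2677 - (2.7)·-0.0743) / (-6.6) = -0.5188
  v = (1 - (1)·-0.5188 - (-3)·-0.0743) / (6) = 0.2160
  w = (-2 - (2)·-0.5188 - (-1)·0.2160) / (7) = -0.1066

-0.1066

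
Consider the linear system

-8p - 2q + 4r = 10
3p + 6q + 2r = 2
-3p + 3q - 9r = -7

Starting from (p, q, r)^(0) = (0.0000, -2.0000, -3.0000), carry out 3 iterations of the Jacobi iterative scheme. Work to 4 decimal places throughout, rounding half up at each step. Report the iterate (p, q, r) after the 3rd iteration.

Iteration 1:
  p = (10 - (-2)·-2.0000 - (4)·-3.0000) / (-8) = -2.2500
  q = (2 - (3)·0.0000 - (2)·-3.0000) / (6) = 1.3333
  r = (-7 - (-3)·0.0000 - (3)·-2.0000) / (-9) = 0.1111
Iteration 2:
  p = (10 - (-2)·1.3333 - (4)·0.1111) / (-8) = -1.5278
  q = (2 - (3)·-2.2500 - (2)·0.1111) / (6) = 1.4213
  r = (-7 - (-3)·-2.2500 - (3)·1.3333) / (-9) = 1.9722
Iteration 3:
  p = (10 - (-2)·1.4213 - (4)·1.9722) / (-8) = -0.6192
  q = (2 - (3)·-1.5278 - (2)·1.9722) / (6) = 0.4398
  r = (-7 - (-3)·-1.5278 - (3)·1.4213) / (-9) = 1.7608

(-0.6192, 0.4398, 1.7608)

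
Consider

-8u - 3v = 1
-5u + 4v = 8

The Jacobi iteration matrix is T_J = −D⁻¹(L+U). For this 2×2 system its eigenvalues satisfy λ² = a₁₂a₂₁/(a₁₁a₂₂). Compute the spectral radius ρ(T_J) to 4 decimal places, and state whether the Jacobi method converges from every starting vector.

a₁₂a₂₁/(a₁₁a₂₂) = (-3)·(-5) / ((-8)·(4)) = -0.468750
ρ = √|-0.468750| = √0.468750 = 0.6847
ρ < 1, so Jacobi converges

0.6847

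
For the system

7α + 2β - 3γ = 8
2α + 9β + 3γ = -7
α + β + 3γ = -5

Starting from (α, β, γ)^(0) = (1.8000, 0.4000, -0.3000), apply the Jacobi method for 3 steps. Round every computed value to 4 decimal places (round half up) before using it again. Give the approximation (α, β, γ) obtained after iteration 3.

Iteration 1:
  α = (8 - (2)·0.4000 - (-3)·-0.3000) / (7) = 0.9000
  β = (-7 - (2)·1.8000 - (3)·-0.3000) / (9) = -1.0778
  γ = (-5 - (1)·1.8000 - (1)·0.4000) / (3) = -2.4000
Iteration 2:
  α = (8 - (2)·-1.0778 - (-3)·-2.4000) / (7) = 0.4222
  β = (-7 - (2)·0.9000 - (3)·-2.4000) / (9) = -0.1778
  γ = (-5 - (1)·0.9000 - (1)·-1.0778) / (3) = -1.6074
Iteration 3:
  α = (8 - (2)·-0.1778 - (-3)·-1.6074) / (7) = 0.5048
  β = (-7 - (2)·0.4222 - (3)·-1.6074) / (9) = -0.3358
  γ = (-5 - (1)·0.4222 - (1)·-0.1778) / (3) = -1.7481

(0.5048, -0.3358, -1.7481)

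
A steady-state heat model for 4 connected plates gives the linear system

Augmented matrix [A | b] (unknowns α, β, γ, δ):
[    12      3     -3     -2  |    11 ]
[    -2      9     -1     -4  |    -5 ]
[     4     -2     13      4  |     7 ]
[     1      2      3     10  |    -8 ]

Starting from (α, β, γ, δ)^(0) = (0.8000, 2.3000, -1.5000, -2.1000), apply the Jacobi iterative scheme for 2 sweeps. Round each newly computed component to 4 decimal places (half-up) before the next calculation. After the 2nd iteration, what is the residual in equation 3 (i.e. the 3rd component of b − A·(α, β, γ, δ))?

-6.3515

Iteration 1:
  α = (11 - (3)·2.3000 - (-3)·-1.5000 - (-2)·-2.1000) / (12) = -0.3833
  β = (-5 - (-2)·0.8000 - (-1)·-1.5000 - (-4)·-2.1000) / (9) = -1.4778
  γ = (7 - (4)·0.8000 - (-2)·2.3000 - (4)·-2.1000) / (13) = 1.2923
  δ = (-8 - (1)·0.8000 - (2)·2.3000 - (3)·-1.5000) / (10) = -0.8900
Iteration 2:
  α = (11 - (3)·-1.4778 - (-3)·1.2923 - (-2)·-0.8900) / (12) = 1.4609
  β = (-5 - (-2)·-0.3833 - (-1)·1.2923 - (-4)·-0.8900) / (9) = -0.8927
  γ = (7 - (4)·-0.3833 - (-2)·-1.4778 - (4)·-0.8900) / (13) = 0.7029
  δ = (-8 - (1)·-0.3833 - (2)·-1.4778 - (3)·1.2923) / (10) = -0.8538
Residual b − A·x = (-3.4516, 3.2438, -6.3515, -1.2462)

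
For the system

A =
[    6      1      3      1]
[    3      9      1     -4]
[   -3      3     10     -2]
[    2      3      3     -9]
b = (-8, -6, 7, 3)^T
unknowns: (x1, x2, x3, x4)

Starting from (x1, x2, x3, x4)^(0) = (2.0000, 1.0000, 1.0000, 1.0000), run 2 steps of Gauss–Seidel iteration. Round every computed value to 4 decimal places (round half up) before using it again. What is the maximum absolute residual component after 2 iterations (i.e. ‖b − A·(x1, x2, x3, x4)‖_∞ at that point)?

0.4225

Iteration 1:
  x1 = (-8 - (1)·1.0000 - (3)·1.0000 - (1)·1.0000) / (6) = -2.1667
  x2 = (-6 - (3)·-2.1667 - (1)·1.0000 - (-4)·1.0000) / (9) = 0.3889
  x3 = (7 - (-3)·-2.1667 - (3)·0.3889 - (-2)·1.0000) / (10) = 0.1333
  x4 = (3 - (2)·-2.1667 - (3)·0.3889 - (3)·0.1333) / (-9) = -0.6408
Iteration 2:
  x1 = (-8 - (1)·0.3889 - (3)·0.1333 - (1)·-0.6408) / (6) = -1.3580
  x2 = (-6 - (3)·-1.3580 - (1)·0.1333 - (-4)·-0.6408) / (9) = -0.5136
  x3 = (7 - (-3)·-1.3580 - (3)·-0.5136 - (-2)·-0.6408) / (10) = 0.3185
  x4 = (3 - (2)·-1.3580 - (3)·-0.5136 - (3)·0.3185) / (-9) = -0.7001
Residual b − A·x = (0.4062, -0.4225, -0.1184, 0.0004); ∞-norm = 0.4225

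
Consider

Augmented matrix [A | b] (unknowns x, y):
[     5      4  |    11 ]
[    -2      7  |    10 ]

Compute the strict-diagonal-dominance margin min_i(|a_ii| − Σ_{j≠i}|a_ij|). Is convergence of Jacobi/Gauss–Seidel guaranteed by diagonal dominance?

1

row 1: |5| − (4) = 1
row 2: |7| − (2) = 5
minimum over rows = 1 → strictly diagonally dominant (convergence guaranteed)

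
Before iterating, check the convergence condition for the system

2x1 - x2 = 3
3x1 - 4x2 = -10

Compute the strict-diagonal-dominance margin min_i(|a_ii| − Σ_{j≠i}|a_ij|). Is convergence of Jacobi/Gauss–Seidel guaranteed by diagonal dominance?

row 1: |2| − (1) = 1
row 2: |-4| − (3) = 1
minimum over rows = 1 → strictly diagonally dominant (convergence guaranteed)

1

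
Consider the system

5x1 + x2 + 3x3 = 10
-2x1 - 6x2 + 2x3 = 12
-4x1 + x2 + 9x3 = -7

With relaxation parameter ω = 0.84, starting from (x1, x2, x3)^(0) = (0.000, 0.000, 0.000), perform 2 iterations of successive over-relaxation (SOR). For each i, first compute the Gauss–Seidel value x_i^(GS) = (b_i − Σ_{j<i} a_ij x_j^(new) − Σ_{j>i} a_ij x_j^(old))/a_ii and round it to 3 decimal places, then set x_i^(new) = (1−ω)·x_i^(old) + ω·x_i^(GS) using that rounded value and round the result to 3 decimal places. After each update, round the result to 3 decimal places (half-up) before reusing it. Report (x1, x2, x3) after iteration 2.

(2.222, -2.597, 0.446)

Iteration 1:
  x1: GS value = (10 - (1)·0.000 - (3)·0.000) / (5) = 2.000;  x1 ← (1−ω)·0.000 + ω·2.000 = 1.680
  x2: GS value = (12 - (-2)·1.680 - (2)·0.000) / (-6) = -2.560;  x2 ← (1−ω)·0.000 + ω·-2.560 = -2.150
  x3: GS value = (-7 - (-4)·1.680 - (1)·-2.150) / (9) = 0.208;  x3 ← (1−ω)·0.000 + ω·0.208 = 0.175
Iteration 2:
  x1: GS value = (10 - (1)·-2.150 - (3)·0.175) / (5) = 2.325;  x1 ← (1−ω)·1.680 + ω·2.325 = 2.222
  x2: GS value = (12 - (-2)·2.222 - (2)·0.175) / (-6) = -2.682;  x2 ← (1−ω)·-2.150 + ω·-2.682 = -2.597
  x3: GS value = (-7 - (-4)·2.222 - (1)·-2.597) / (9) = 0.498;  x3 ← (1−ω)·0.175 + ω·0.498 = 0.446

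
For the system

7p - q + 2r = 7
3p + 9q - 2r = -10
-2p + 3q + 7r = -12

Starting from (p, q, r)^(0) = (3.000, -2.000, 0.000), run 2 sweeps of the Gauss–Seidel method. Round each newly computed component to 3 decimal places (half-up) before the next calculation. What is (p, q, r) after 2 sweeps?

Iteration 1:
  p = (7 - (-1)·-2.000 - (2)·0.000) / (7) = 0.714
  q = (-10 - (3)·0.714 - (-2)·0.000) / (9) = -1.349
  r = (-12 - (-2)·0.714 - (3)·-1.349) / (7) = -0.932
Iteration 2:
  p = (7 - (-1)·-1.349 - (2)·-0.932) / (7) = 1.074
  q = (-10 - (3)·1.074 - (-2)·-0.932) / (9) = -1.676
  r = (-12 - (-2)·1.074 - (3)·-1.676) / (7) = -0.689

(1.074, -1.676, -0.689)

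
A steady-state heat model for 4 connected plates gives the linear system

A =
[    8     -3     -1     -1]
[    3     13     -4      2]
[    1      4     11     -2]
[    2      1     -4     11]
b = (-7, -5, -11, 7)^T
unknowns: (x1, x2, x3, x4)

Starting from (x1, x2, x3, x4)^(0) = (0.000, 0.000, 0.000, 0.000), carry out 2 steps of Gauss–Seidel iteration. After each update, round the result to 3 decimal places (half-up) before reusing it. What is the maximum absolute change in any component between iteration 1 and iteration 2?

0.314

Iteration 1:
  x1 = (-7 - (-3)·0.000 - (-1)·0.000 - (-1)·0.000) / (8) = -0.875
  x2 = (-5 - (3)·-0.875 - (-4)·0.000 - (2)·0.000) / (13) = -0.183
  x3 = (-11 - (1)·-0.875 - (4)·-0.183 - (-2)·0.000) / (11) = -0.854
  x4 = (7 - (2)·-0.875 - (1)·-0.183 - (-4)·-0.854) / (11) = 0.502
Iteration 2:
  x1 = (-7 - (-3)·-0.183 - (-1)·-0.854 - (-1)·0.502) / (8) = -0.988
  x2 = (-5 - (3)·-0.988 - (-4)·-0.854 - (2)·0.502) / (13) = -0.497
  x3 = (-11 - (1)·-0.988 - (4)·-0.497 - (-2)·0.502) / (11) = -0.638
  x4 = (7 - (2)·-0.988 - (1)·-0.497 - (-4)·-0.638) / (11) = 0.629
Change: (-0.113, -0.314, 0.216, 0.127) → max |·| = 0.314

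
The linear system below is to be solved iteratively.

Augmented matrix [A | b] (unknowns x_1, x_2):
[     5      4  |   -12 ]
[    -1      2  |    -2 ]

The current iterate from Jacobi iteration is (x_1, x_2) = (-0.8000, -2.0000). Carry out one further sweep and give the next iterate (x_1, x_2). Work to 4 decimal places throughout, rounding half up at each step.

(-0.8000, -1.4000)

One sweep:
  x_1 = (-12 - (4)·-2.0000) / (5) = -0.8000
  x_2 = (-2 - (-1)·-0.8000) / (2) = -1.4000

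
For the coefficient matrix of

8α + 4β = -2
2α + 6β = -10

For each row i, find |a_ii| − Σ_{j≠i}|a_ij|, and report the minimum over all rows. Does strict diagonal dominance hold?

row 1: |8| − (4) = 4
row 2: |6| − (2) = 4
minimum over rows = 4 → strictly diagonally dominant (convergence guaranteed)

4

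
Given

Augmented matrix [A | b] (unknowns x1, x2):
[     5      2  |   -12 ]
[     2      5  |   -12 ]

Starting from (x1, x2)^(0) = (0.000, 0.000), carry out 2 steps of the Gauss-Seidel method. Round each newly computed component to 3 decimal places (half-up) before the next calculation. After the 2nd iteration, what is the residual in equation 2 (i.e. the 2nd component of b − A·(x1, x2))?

Iteration 1:
  x1 = (-12 - (2)·0.000) / (5) = -2.400
  x2 = (-12 - (2)·-2.400) / (5) = -1.440
Iteration 2:
  x1 = (-12 - (2)·-1.440) / (5) = -1.824
  x2 = (-12 - (2)·-1.824) / (5) = -1.670
Residual b − A·x = (0.460, -0.002)

-0.002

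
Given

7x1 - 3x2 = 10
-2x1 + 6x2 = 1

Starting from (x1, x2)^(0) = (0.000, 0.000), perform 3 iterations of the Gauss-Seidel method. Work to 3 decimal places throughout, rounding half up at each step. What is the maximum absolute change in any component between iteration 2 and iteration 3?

Iteration 1:
  x1 = (10 - (-3)·0.000) / (7) = 1.429
  x2 = (1 - (-2)·1.429) / (6) = 0.643
Iteration 2:
  x1 = (10 - (-3)·0.643) / (7) = 1.704
  x2 = (1 - (-2)·1.704) / (6) = 0.735
Iteration 3:
  x1 = (10 - (-3)·0.735) / (7) = 1.744
  x2 = (1 - (-2)·1.744) / (6) = 0.748
Change: (0.040, 0.013) → max |·| = 0.040

0.040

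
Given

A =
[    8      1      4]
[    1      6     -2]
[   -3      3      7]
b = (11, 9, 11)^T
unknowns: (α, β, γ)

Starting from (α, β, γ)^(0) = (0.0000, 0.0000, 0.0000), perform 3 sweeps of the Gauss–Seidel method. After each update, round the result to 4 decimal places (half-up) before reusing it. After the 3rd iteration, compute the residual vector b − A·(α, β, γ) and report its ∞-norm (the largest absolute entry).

Iteration 1:
  α = (11 - (1)·0.0000 - (4)·0.0000) / (8) = 1.3750
  β = (9 - (1)·1.3750 - (-2)·0.0000) / (6) = 1.2708
  γ = (11 - (-3)·1.3750 - (3)·1.2708) / (7) = 1.6161
Iteration 2:
  α = (11 - (1)·1.2708 - (4)·1.6161) / (8) = 0.4081
  β = (9 - (1)·0.4081 - (-2)·1.6161) / (6) = 1.9707
  γ = (11 - (-3)·0.4081 - (3)·1.9707) / (7) = 0.9017
Iteration 3:
  α = (11 - (1)·1.9707 - (4)·0.9017) / (8) = 0.6778
  β = (9 - (1)·0.6778 - (-2)·0.9017) / (6) = 1.6876
  γ = (11 - (-3)·0.6778 - (3)·1.6876) / (7) = 1.1387
Residual b − A·x = (-0.6648, 0.4740, -0.0003); ∞-norm = 0.6648

0.6648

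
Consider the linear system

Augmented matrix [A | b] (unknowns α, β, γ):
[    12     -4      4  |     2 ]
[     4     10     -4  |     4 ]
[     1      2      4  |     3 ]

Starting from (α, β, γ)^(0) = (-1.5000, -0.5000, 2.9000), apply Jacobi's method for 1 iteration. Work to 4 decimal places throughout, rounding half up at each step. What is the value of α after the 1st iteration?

-0.9667

Iteration 1:
  α = (2 - (-4)·-0.5000 - (4)·2.9000) / (12) = -0.9667
  β = (4 - (4)·-1.5000 - (-4)·2.9000) / (10) = 2.1600
  γ = (3 - (1)·-1.5000 - (2)·-0.5000) / (4) = 1.3750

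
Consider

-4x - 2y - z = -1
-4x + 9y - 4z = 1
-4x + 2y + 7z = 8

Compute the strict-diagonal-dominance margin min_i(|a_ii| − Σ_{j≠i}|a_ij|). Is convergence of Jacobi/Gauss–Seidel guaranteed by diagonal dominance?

row 1: |-4| − (2+1) = 1
row 2: |9| − (4+4) = 1
row 3: |7| − (4+2) = 1
minimum over rows = 1 → strictly diagonally dominant (convergence guaranteed)

1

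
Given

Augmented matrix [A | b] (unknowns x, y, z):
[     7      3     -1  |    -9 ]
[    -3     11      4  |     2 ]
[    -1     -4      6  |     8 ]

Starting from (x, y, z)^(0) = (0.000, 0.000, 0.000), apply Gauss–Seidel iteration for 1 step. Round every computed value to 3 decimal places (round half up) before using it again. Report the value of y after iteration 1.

Iteration 1:
  x = (-9 - (3)·0.000 - (-1)·0.000) / (7) = -1.286
  y = (2 - (-3)·-1.286 - (4)·0.000) / (11) = -0.169
  z = (8 - (-1)·-1.286 - (-4)·-0.169) / (6) = 1.006

-0.169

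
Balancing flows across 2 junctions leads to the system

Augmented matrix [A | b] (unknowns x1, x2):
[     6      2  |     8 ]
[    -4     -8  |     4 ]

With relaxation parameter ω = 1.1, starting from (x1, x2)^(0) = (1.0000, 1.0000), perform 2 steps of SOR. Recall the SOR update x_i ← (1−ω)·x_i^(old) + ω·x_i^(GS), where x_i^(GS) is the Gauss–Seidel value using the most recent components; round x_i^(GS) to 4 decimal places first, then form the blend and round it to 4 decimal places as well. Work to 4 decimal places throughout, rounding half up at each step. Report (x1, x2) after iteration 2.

(1.8066, -1.4236)

Iteration 1:
  x1: GS value = (8 - (2)·1.0000) / (6) = 1.0000;  x1 ← (1−ω)·1.0000 + ω·1.0000 = 1.0000
  x2: GS value = (4 - (-4)·1.0000) / (-8) = -1.0000;  x2 ← (1−ω)·1.0000 + ω·-1.0000 = -1.2000
Iteration 2:
  x1: GS value = (8 - (2)·-1.2000) / (6) = 1.7333;  x1 ← (1−ω)·1.0000 + ω·1.7333 = 1.8066
  x2: GS value = (4 - (-4)·1.8066) / (-8) = -1.4033;  x2 ← (1−ω)·-1.2000 + ω·-1.4033 = -1.4236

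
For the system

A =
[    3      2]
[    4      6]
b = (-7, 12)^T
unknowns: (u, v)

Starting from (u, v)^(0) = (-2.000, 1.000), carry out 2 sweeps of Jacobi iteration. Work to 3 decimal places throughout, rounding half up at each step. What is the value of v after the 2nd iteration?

4.000

Iteration 1:
  u = (-7 - (2)·1.000) / (3) = -3.000
  v = (12 - (4)·-2.000) / (6) = 3.333
Iteration 2:
  u = (-7 - (2)·3.333) / (3) = -4.555
  v = (12 - (4)·-3.000) / (6) = 4.000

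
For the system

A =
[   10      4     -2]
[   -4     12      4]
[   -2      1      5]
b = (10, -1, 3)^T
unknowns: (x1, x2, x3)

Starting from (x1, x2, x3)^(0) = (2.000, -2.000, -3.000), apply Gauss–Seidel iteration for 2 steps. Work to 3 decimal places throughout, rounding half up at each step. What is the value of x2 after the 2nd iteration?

Iteration 1:
  x1 = (10 - (4)·-2.000 - (-2)·-3.000) / (10) = 1.200
  x2 = (-1 - (-4)·1.200 - (4)·-3.000) / (12) = 1.317
  x3 = (3 - (-2)·1.200 - (1)·1.317) / (5) = 0.817
Iteration 2:
  x1 = (10 - (4)·1.317 - (-2)·0.817) / (10) = 0.637
  x2 = (-1 - (-4)·0.637 - (4)·0.817) / (12) = -0.143
  x3 = (3 - (-2)·0.637 - (1)·-0.143) / (5) = 0.883

-0.143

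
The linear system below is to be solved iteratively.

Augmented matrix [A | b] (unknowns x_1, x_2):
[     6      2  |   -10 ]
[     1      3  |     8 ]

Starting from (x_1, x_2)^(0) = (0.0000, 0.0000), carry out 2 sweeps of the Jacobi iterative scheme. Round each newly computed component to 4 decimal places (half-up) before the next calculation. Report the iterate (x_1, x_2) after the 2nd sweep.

(-2.5556, 3.2222)

Iteration 1:
  x_1 = (-10 - (2)·0.0000) / (6) = -1.6667
  x_2 = (8 - (1)·0.0000) / (3) = 2.6667
Iteration 2:
  x_1 = (-10 - (2)·2.6667) / (6) = -2.5556
  x_2 = (8 - (1)·-1.6667) / (3) = 3.2222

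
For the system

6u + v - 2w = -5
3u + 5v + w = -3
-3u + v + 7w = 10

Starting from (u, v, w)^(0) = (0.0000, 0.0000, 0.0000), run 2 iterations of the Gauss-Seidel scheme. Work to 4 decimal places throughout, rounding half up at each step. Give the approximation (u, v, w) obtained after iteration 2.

Iteration 1:
  u = (-5 - (1)·0.0000 - (-2)·0.0000) / (6) = -0.8333
  v = (-3 - (3)·-0.8333 - (1)·0.0000) / (5) = -0.1000
  w = (10 - (-3)·-0.8333 - (1)·-0.1000) / (7) = 1.0857
Iteration 2:
  u = (-5 - (1)·-0.1000 - (-2)·1.0857) / (6) = -0.4548
  v = (-3 - (3)·-0.4548 - (1)·1.0857) / (5) = -0.5443
  w = (10 - (-3)·-0.4548 - (1)·-0.5443) / (7) = 1.3114

(-0.4548, -0.5443, 1.3114)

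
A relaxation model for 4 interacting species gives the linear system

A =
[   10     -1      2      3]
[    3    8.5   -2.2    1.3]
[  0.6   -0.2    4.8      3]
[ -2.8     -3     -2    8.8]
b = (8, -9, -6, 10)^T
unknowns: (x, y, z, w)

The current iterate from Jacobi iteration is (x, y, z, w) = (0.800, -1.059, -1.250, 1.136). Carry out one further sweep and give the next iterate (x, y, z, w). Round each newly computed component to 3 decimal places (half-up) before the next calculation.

(0.603, -1.838, -2.104, 0.746)

One sweep:
  x = (8 - (-1)·-1.059 - (2)·-1.250 - (3)·1.136) / (10) = 0.603
  y = (-9 - (3)·0.800 - (-2.2)·-1.250 - (1.3)·1.136) / (8.5) = -1.838
  z = (-6 - (0.6)·0.800 - (-0.2)·-1.059 - (3)·1.136) / (4.8) = -2.104
  w = (10 - (-2.8)·0.800 - (-3)·-1.059 - (-2)·-1.250) / (8.8) = 0.746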